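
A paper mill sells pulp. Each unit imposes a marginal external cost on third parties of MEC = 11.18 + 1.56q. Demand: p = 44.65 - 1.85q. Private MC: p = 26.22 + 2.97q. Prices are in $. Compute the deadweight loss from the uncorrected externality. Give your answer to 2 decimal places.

DWL = $23.04

Market equilibrium (private): 26.22 + 2.97q = 44.65 - 1.85q → q_m = 3.8237.
Social marginal cost = private MC + MEC = 37.40 + 4.53q.
Set SMC = demand: 37.40 + 4.53q = 44.65 - 1.85q → q* = 1.1364.
Height of the DWL triangle at q_m is SMC(q_m) − demand(q_m) = MEC(q_m) = 17.1449.
DWL = ½ × 2.6873 × 17.1449 = 23.0367.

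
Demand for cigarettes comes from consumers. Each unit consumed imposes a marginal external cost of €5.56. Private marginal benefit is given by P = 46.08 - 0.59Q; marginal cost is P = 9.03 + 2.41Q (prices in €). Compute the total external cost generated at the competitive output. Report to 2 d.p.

€68.67

Market equilibrium (private): 9.03 + 2.41Q = 46.08 - 0.59Q → Q_m = 12.3500.
Total external cost = MEC × Q_m = 5.56 × 12.3500 = 68.6660.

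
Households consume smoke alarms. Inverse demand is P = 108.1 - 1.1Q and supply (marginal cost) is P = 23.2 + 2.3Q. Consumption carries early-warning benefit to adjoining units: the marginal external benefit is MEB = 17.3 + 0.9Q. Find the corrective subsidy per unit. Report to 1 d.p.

Social marginal benefit = demand + MEB = 125.4 - 0.2Q.
Set SMB = MC: 125.4 - 0.2Q = 23.2 + 2.3Q → Q* = 40.8800.
The Pigouvian subsidy equals MEB at Q*: 17.3 + 0.9×40.8800 = 54.0920.

subsidy = 54.1 per unit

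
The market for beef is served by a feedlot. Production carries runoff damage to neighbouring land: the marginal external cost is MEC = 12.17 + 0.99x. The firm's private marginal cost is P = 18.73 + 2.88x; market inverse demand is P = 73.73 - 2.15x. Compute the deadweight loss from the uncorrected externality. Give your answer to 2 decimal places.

Market equilibrium (private): 18.73 + 2.88x = 73.73 - 2.15x → x_m = 10.9344.
Social marginal cost = private MC + MEC = 30.90 + 3.87x.
Set SMC = demand: 30.90 + 3.87x = 73.73 - 2.15x → x* = 7.1146.
Height of the DWL triangle at x_m is SMC(x_m) − demand(x_m) = MEC(x_m) = 22.9950.
DWL = ½ × 3.8198 × 22.9950 = 43.9182.

DWL = 43.92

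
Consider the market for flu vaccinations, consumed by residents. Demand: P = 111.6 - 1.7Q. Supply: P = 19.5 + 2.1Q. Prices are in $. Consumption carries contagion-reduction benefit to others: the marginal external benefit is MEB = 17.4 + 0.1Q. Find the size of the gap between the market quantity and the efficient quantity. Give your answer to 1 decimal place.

5.4 units

Market equilibrium (private): 19.5 + 2.1Q = 111.6 - 1.7Q → Q_m = 24.2368.
Social marginal benefit = demand + MEB = 129.0 - 1.6Q.
Set SMB = MC: 129.0 - 1.6Q = 19.5 + 2.1Q → Q* = 29.5946.
Gap = |24.2368 − 29.5946| = 5.3578.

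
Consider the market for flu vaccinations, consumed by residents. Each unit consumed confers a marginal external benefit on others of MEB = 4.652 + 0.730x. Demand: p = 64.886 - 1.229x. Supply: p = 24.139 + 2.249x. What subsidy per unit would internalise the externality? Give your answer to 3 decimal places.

subsidy = 16.712 per unit

Social marginal benefit = demand + MEB = 69.538 - 0.499x.
Set SMB = MC: 69.538 - 0.499x = 24.139 + 2.249x → x* = 16.5207.
The Pigouvian subsidy equals MEB at x*: 4.652 + 0.730×16.5207 = 16.7121.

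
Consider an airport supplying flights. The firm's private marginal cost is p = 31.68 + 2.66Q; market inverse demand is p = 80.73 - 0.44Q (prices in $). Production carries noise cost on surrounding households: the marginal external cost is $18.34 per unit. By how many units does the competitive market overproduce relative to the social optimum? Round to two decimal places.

Market equilibrium (private): 31.68 + 2.66Q = 80.73 - 0.44Q → Q_m = 15.8226.
Social marginal cost = private MC + MEC = 50.02 + 2.66Q.
Set SMC = demand: 50.02 + 2.66Q = 80.73 - 0.44Q → Q* = 9.9065.
Gap = |15.8226 − 9.9065| = 5.9161.

5.92 units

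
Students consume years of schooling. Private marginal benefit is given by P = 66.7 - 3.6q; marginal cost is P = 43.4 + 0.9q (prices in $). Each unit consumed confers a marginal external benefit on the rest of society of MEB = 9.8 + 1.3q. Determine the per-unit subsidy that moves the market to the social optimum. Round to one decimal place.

Social marginal benefit = demand + MEB = 76.5 - 2.3q.
Set SMB = MC: 76.5 - 2.3q = 43.4 + 0.9q → q* = 10.3438.
The Pigouvian subsidy equals MEB at q*: 9.8 + 1.3×10.3438 = 23.2469.

subsidy = $23.2 per unit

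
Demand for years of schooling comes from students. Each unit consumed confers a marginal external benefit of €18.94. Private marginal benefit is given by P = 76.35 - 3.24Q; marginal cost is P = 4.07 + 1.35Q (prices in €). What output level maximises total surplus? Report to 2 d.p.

Social marginal benefit = demand + MEB = 95.29 - 3.24Q.
Set SMB = MC: 95.29 - 3.24Q = 4.07 + 1.35Q → Q* = 19.8736.

Q* = 19.87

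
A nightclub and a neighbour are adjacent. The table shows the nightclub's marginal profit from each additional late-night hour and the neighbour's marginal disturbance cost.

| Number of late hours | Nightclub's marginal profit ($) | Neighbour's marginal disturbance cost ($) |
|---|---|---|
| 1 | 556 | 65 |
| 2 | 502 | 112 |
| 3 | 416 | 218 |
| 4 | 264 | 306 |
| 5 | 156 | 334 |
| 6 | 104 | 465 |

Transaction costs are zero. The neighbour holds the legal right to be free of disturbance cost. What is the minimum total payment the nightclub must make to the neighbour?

$395

Efficient level: marginal profit ≥ marginal disturbance cost through level 3, so k* = 3.
With the neighbour holding the right, the nightclub must at least compensate total damage at k*: 65 + 112 + 218 = 395.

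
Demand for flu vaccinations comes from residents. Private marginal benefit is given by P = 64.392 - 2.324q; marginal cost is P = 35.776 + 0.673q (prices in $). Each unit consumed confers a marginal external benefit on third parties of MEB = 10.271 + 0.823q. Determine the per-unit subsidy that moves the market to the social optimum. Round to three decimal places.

subsidy = $24.992 per unit

Social marginal benefit = demand + MEB = 74.663 - 1.501q.
Set SMB = MC: 74.663 - 1.501q = 35.776 + 0.673q → q* = 17.8873.
The Pigouvian subsidy equals MEB at q*: 10.271 + 0.823×17.8873 = 24.9922.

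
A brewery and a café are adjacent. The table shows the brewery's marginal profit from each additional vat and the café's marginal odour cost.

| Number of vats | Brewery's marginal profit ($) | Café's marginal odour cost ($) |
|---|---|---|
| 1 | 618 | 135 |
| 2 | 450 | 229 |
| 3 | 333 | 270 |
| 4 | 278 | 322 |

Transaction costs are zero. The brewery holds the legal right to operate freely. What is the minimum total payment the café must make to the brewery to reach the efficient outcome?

$278

Left alone the brewery would choose level 4 (marginal profit stays positive).
Efficient level: k* = 3 (marginal profit ≥ marginal odour cost through 3).
The café must at least cover the brewery's forgone profit from cutting 4→3: 278 = 278.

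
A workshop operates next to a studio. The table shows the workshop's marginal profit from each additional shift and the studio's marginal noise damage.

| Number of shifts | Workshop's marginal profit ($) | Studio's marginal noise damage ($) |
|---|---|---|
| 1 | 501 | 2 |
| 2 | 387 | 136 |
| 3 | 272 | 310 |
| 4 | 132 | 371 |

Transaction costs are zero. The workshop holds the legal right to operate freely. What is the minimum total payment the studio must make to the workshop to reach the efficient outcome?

Left alone the workshop would choose level 4 (marginal profit stays positive).
Efficient level: k* = 2 (marginal profit ≥ marginal noise damage through 2).
The studio must at least cover the workshop's forgone profit from cutting 4→2: 272 + 132 = 404.

$404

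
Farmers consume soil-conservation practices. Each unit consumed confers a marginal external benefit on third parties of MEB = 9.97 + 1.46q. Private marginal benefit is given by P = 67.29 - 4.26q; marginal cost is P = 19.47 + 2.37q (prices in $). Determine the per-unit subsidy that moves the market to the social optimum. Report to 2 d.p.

Social marginal benefit = demand + MEB = 77.26 - 2.80q.
Set SMB = MC: 77.26 - 2.80q = 19.47 + 2.37q → q* = 11.1779.
The Pigouvian subsidy equals MEB at q*: 9.97 + 1.46×11.1779 = 26.2897.

subsidy = $26.29 per unit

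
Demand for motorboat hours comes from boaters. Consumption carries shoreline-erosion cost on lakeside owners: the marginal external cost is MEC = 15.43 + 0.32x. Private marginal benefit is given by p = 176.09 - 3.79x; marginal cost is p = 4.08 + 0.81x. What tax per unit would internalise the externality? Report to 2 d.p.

tax = 25.61 per unit

Social marginal benefit = demand − MEC = 160.66 - 4.11x.
Set SMB = MC: 160.66 - 4.11x = 4.08 + 0.81x → x* = 31.8252.
The Pigouvian tax equals MEC at x*: 15.43 + 0.32×31.8252 = 25.6141.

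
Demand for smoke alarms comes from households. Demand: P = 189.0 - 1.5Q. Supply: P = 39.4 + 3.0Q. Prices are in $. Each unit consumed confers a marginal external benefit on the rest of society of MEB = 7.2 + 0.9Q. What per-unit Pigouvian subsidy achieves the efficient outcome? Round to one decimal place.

Social marginal benefit = demand + MEB = 196.2 - 0.6Q.
Set SMB = MC: 196.2 - 0.6Q = 39.4 + 3.0Q → Q* = 43.5556.
The Pigouvian subsidy equals MEB at Q*: 7.2 + 0.9×43.5556 = 46.4000.

subsidy = $46.4 per unit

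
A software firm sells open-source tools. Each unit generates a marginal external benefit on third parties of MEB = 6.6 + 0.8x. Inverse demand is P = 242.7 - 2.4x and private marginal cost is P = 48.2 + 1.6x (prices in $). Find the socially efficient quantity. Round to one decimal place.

x* = 62.8

Social marginal cost = private MC − MEB = 41.6 + 0.8x.
Set SMC = demand: 41.6 + 0.8x = 242.7 - 2.4x → x* = 62.8438.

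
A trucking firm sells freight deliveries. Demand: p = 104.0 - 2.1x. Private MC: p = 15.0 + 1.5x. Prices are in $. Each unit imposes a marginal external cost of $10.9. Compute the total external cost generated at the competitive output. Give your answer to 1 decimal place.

$269.5

Market equilibrium (private): 15.0 + 1.5x = 104.0 - 2.1x → x_m = 24.7222.
Total external cost = MEC × x_m = 10.9 × 24.7222 = 269.4720.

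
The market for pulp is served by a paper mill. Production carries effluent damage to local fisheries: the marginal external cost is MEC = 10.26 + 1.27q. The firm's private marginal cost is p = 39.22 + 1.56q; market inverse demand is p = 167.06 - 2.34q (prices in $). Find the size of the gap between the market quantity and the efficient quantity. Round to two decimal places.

Market equilibrium (private): 39.22 + 1.56q = 167.06 - 2.34q → q_m = 32.7795.
Social marginal cost = private MC + MEC = 49.48 + 2.83q.
Set SMC = demand: 49.48 + 2.83q = 167.06 - 2.34q → q* = 22.7427.
Gap = |32.7795 − 22.7427| = 10.0368.

10.04 units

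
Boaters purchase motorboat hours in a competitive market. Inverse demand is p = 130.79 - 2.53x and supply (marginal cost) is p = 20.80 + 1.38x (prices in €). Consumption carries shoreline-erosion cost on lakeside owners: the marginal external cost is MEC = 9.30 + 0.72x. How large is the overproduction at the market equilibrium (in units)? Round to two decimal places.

Market equilibrium (private): 20.80 + 1.38x = 130.79 - 2.53x → x_m = 28.1304.
Social marginal benefit = demand − MEC = 121.49 - 3.25x.
Set SMB = MC: 121.49 - 3.25x = 20.80 + 1.38x → x* = 21.7473.
Gap = |28.1304 − 21.7473| = 6.3831.

6.38 units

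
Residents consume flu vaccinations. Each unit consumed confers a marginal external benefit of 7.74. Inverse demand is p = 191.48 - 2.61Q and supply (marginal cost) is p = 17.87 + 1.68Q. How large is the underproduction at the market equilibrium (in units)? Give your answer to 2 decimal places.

Market equilibrium (private): 17.87 + 1.68Q = 191.48 - 2.61Q → Q_m = 40.4685.
Social marginal benefit = demand + MEB = 199.22 - 2.61Q.
Set SMB = MC: 199.22 - 2.61Q = 17.87 + 1.68Q → Q* = 42.2727.
Gap = |40.4685 − 42.2727| = 1.8042.

1.80 units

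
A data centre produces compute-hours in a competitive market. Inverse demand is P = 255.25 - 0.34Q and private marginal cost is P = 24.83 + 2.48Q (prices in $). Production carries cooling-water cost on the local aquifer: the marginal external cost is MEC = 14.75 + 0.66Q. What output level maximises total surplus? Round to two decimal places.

Social marginal cost = private MC + MEC = 39.58 + 3.14Q.
Set SMC = demand: 39.58 + 3.14Q = 255.25 - 0.34Q → Q* = 61.9741.

Q* = 61.97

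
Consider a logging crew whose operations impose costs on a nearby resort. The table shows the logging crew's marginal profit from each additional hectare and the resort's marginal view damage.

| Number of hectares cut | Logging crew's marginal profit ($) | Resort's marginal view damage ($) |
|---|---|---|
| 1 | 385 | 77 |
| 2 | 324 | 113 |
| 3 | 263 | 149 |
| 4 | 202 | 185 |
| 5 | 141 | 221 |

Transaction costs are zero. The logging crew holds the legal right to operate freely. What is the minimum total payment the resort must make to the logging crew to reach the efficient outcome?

$141

Left alone the logging crew would choose level 5 (marginal profit stays positive).
Efficient level: k* = 4 (marginal profit ≥ marginal view damage through 4).
The resort must at least cover the logging crew's forgone profit from cutting 5→4: 141 = 141.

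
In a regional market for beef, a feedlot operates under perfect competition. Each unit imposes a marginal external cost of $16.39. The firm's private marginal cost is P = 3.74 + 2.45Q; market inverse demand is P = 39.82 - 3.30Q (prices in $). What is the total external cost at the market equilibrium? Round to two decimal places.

$102.84

Market equilibrium (private): 3.74 + 2.45Q = 39.82 - 3.30Q → Q_m = 6.2748.
Total external cost = MEC × Q_m = 16.39 × 6.2748 = 102.8440.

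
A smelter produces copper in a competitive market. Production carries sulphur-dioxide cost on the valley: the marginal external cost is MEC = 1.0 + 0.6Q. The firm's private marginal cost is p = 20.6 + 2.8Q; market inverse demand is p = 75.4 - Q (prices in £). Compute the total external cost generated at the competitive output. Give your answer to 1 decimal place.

£76.8

Market equilibrium (private): 20.6 + 2.8Q = 75.4 - Q → Q_m = 14.4211.
Total external cost = ∫₀^{Q_m} (1.0 + 0.6Q) dQ = 1.0×14.4211 + ½×0.6×14.4211² = 76.8115.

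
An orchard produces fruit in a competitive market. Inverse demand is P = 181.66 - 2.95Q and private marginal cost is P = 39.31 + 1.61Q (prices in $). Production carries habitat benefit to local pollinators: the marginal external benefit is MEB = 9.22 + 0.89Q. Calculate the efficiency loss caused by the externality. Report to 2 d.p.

DWL = $186.54

Market equilibrium (private): 39.31 + 1.61Q = 181.66 - 2.95Q → Q_m = 31.2171.
Social marginal cost = private MC − MEB = 30.09 + 0.72Q.
Set SMC = demand: 30.09 + 0.72Q = 181.66 - 2.95Q → Q* = 41.2997.
Between Q* and Q_m the wedge demand − SMC runs linearly from 0 to MEB(Q_m), so the loss is a triangle.
DWL = ½ × 10.0826 × 37.0032 = 186.5442.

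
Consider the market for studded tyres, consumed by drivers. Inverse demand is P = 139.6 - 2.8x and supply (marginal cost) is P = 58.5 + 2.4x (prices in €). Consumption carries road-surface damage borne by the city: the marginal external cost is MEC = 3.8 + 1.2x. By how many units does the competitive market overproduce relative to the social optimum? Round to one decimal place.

3.5 units

Market equilibrium (private): 58.5 + 2.4x = 139.6 - 2.8x → x_m = 15.5962.
Social marginal benefit = demand − MEC = 135.8 - 4.0x.
Set SMB = MC: 135.8 - 4.0x = 58.5 + 2.4x → x* = 12.0781.
Gap = |15.5962 − 12.0781| = 3.5181.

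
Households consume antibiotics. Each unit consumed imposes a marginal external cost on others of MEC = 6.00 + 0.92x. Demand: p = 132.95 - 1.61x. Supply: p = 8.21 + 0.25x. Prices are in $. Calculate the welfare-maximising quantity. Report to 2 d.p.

x* = 42.71

Social marginal benefit = demand − MEC = 126.95 - 2.53x.
Set SMB = MC: 126.95 - 2.53x = 8.21 + 0.25x → x* = 42.7122.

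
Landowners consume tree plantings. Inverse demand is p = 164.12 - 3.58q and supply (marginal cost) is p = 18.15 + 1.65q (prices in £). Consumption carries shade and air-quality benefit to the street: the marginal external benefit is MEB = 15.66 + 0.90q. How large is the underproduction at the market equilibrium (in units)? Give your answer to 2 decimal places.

9.42 units

Market equilibrium (private): 18.15 + 1.65q = 164.12 - 3.58q → q_m = 27.9101.
Social marginal benefit = demand + MEB = 179.78 - 2.68q.
Set SMB = MC: 179.78 - 2.68q = 18.15 + 1.65q → q* = 37.3279.
Gap = |27.9101 − 37.3279| = 9.4178.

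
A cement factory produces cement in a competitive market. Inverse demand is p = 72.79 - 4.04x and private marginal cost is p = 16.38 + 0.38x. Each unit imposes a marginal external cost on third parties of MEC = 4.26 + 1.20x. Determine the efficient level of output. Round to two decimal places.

x* = 9.28

Social marginal cost = private MC + MEC = 20.64 + 1.58x.
Set SMC = demand: 20.64 + 1.58x = 72.79 - 4.04x → x* = 9.2794.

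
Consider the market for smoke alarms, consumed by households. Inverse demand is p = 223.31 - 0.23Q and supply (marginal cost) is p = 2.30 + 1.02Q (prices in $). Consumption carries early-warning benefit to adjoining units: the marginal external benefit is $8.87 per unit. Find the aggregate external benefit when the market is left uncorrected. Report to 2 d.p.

Market equilibrium (private): 2.30 + 1.02Q = 223.31 - 0.23Q → Q_m = 176.8080.
Total external benefit = MEB × Q_m = 8.87 × 176.8080 = 1568.2870.

$1568.29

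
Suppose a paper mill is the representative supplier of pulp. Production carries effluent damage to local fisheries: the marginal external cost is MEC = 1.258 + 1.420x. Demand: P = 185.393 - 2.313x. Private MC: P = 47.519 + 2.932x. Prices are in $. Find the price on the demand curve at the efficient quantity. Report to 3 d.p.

P = $137.982

Social marginal cost = private MC + MEC = 48.777 + 4.352x.
Set SMC = demand: 48.777 + 4.352x = 185.393 - 2.313x → x* = 20.4975.
Consumer price on the demand curve at x*: 185.393 − 2.313×20.4975 = 137.9823.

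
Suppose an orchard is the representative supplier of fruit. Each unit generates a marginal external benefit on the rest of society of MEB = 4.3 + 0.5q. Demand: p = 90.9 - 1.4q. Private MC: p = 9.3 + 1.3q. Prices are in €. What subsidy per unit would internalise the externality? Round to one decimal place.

subsidy = €23.8 per unit

Social marginal cost = private MC − MEB = 5.0 + 0.8q.
Set SMC = demand: 5.0 + 0.8q = 90.9 - 1.4q → q* = 39.0455.
The Pigouvian subsidy equals MEB at q*: 4.3 + 0.5×39.0455 = 23.8228.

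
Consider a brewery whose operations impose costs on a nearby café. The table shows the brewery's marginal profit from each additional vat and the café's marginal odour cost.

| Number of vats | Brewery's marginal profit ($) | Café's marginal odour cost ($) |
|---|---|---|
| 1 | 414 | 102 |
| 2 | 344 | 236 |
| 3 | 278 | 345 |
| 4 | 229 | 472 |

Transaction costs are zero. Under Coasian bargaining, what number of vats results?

Bargaining reaches the level where marginal profit last exceeds marginal odour cost.
That holds through level 2 (344 ≥ 236) but not at 3 (278 < 345).

2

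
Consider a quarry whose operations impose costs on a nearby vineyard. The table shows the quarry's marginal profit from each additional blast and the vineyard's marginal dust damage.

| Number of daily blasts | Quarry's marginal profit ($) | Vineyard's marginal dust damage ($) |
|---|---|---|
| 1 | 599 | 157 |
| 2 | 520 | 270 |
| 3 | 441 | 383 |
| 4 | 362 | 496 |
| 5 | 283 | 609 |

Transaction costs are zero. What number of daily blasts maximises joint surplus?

Bargaining reaches the level where marginal profit last exceeds marginal dust damage.
That holds through level 3 (441 ≥ 383) but not at 4 (362 < 496).

3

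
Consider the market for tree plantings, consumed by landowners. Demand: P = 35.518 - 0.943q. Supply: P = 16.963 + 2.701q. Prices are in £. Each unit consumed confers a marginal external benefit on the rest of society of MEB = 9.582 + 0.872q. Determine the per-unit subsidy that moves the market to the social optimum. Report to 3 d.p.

subsidy = £18.433 per unit

Social marginal benefit = demand + MEB = 45.100 - 0.071q.
Set SMB = MC: 45.100 - 0.071q = 16.963 + 2.701q → q* = 10.1504.
The Pigouvian subsidy equals MEB at q*: 9.582 + 0.872×10.1504 = 18.4331.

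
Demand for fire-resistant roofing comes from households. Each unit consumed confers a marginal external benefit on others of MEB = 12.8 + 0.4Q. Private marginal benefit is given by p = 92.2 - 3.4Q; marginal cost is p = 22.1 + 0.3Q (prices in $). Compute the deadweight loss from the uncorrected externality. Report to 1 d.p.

Market equilibrium (private): 22.1 + 0.3Q = 92.2 - 3.4Q → Q_m = 18.9459.
Social marginal benefit = demand + MEB = 105.0 - 3.0Q.
Set SMB = MC: 105.0 - 3.0Q = 22.1 + 0.3Q → Q* = 25.1212.
Height of the DWL triangle at Q_m is SMB(Q_m) − MC(Q_m) = MEB(Q_m) = 20.3784.
DWL = ½ × 6.1753 × 20.3784 = 62.9214.

DWL = $62.9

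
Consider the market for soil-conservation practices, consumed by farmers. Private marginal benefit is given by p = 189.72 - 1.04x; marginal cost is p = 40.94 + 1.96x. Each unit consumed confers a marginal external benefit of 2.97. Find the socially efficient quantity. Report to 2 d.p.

Social marginal benefit = demand + MEB = 192.69 - 1.04x.
Set SMB = MC: 192.69 - 1.04x = 40.94 + 1.96x → x* = 50.5833.

x* = 50.58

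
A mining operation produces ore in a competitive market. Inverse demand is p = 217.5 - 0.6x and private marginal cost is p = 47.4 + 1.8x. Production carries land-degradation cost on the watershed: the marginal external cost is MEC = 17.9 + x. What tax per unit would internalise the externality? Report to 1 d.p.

tax = 62.7 per unit

Social marginal cost = private MC + MEC = 65.3 + 2.8x.
Set SMC = demand: 65.3 + 2.8x = 217.5 - 0.6x → x* = 44.7647.
The Pigouvian tax equals MEC at x*: 17.9 + 1.0×44.7647 = 62.6647.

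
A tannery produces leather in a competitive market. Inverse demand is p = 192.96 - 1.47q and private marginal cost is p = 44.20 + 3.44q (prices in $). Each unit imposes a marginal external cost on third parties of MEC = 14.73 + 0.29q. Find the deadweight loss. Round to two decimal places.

Market equilibrium (private): 44.20 + 3.44q = 192.96 - 1.47q → q_m = 30.2974.
Social marginal cost = private MC + MEC = 58.93 + 3.73q.
Set SMC = demand: 58.93 + 3.73q = 192.96 - 1.47q → q* = 25.7750.
Height of the DWL triangle at q_m is SMC(q_m) − demand(q_m) = MEC(q_m) = 23.5162.
DWL = ½ × 4.5224 × 23.5162 = 53.1748.

DWL = $53.17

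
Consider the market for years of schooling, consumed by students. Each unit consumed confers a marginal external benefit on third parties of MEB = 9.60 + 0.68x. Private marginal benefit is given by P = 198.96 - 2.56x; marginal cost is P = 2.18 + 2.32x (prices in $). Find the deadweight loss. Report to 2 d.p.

Market equilibrium (private): 2.18 + 2.32x = 198.96 - 2.56x → x_m = 40.3238.
Social marginal benefit = demand + MEB = 208.56 - 1.88x.
Set SMB = MC: 208.56 - 1.88x = 2.18 + 2.32x → x* = 49.1381.
The welfare-loss triangle has base |x_m − x*| and height MEB(x_m) (the vertical gap between SMB and MC is zero at x* and MEB at x_m).
DWL = ½ × 8.8143 × 37.0202 = 163.1536.

DWL = $163.15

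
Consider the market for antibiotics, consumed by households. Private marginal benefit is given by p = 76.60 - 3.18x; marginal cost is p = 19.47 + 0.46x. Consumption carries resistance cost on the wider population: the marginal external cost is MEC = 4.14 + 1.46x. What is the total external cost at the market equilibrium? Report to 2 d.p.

Market equilibrium (private): 19.47 + 0.46x = 76.60 - 3.18x → x_m = 15.6951.
Total external cost = ∫₀^{x_m} (4.14 + 1.46x) dx = 4.14×15.6951 + ½×1.46×15.6951² = 244.8031.

244.80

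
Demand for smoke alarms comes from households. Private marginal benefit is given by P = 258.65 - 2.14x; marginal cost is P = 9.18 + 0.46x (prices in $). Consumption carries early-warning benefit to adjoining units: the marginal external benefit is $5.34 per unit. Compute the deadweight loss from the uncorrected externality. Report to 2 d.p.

DWL = $5.48

Market equilibrium (private): 9.18 + 0.46x = 258.65 - 2.14x → x_m = 95.9500.
Social marginal benefit = demand + MEB = 263.99 - 2.14x.
Set SMB = MC: 263.99 - 2.14x = 9.18 + 0.46x → x* = 98.0038.
Between x* and x_m the wedge SMB − MC runs linearly from 0 to MEB(x_m), so the loss is a triangle.
DWL = ½ × 2.0538 × 5.3400 = 5.4836.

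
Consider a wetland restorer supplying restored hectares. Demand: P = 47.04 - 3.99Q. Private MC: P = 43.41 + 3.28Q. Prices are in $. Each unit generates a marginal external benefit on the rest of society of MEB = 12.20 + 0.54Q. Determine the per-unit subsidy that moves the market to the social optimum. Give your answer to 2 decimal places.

subsidy = $13.47 per unit

Social marginal cost = private MC − MEB = 31.21 + 2.74Q.
Set SMC = demand: 31.21 + 2.74Q = 47.04 - 3.99Q → Q* = 2.3522.
The Pigouvian subsidy equals MEB at Q*: 12.20 + 0.54×2.3522 = 13.4702.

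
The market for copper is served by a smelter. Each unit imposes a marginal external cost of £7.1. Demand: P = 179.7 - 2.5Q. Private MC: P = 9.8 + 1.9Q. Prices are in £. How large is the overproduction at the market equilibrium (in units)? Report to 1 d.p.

Market equilibrium (private): 9.8 + 1.9Q = 179.7 - 2.5Q → Q_m = 38.6136.
Social marginal cost = private MC + MEC = 16.9 + 1.9Q.
Set SMC = demand: 16.9 + 1.9Q = 179.7 - 2.5Q → Q* = 37.0000.
Gap = |38.6136 − 37.0000| = 1.6136.

1.6 units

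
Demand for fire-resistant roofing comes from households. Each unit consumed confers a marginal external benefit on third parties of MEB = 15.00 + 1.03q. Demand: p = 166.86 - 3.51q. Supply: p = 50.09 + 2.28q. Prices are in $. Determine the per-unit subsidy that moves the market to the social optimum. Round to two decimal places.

Social marginal benefit = demand + MEB = 181.86 - 2.48q.
Set SMB = MC: 181.86 - 2.48q = 50.09 + 2.28q → q* = 27.6828.
The Pigouvian subsidy equals MEB at q*: 15.00 + 1.03×27.6828 = 43.5133.

subsidy = $43.51 per unit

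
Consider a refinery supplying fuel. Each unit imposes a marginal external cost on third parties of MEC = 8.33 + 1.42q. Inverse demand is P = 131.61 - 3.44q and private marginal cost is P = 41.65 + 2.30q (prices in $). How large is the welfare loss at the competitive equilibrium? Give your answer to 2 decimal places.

Market equilibrium (private): 41.65 + 2.30q = 131.61 - 3.44q → q_m = 15.6725.
Social marginal cost = private MC + MEC = 49.98 + 3.72q.
Set SMC = demand: 49.98 + 3.72q = 131.61 - 3.44q → q* = 11.4008.
The welfare-loss triangle has base |q_m − q*| and height MEC(q_m) (the vertical gap between SMC and demand is zero at q* and MEC at q_m).
DWL = ½ × 4.2717 × 30.5849 = 65.3248.

DWL = $65.32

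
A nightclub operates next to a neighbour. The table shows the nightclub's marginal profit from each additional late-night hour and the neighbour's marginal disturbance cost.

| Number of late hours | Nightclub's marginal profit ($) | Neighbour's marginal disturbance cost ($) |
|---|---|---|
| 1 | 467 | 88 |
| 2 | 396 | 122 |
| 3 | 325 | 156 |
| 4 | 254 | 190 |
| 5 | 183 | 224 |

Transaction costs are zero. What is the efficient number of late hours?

4

Bargaining reaches the level where marginal profit last exceeds marginal disturbance cost.
That holds through level 4 (254 ≥ 190) but not at 5 (183 < 224).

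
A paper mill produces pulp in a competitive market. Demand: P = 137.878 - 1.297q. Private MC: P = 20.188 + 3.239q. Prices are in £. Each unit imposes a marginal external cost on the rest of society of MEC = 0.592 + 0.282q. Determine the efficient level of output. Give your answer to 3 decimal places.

Social marginal cost = private MC + MEC = 20.780 + 3.521q.
Set SMC = demand: 20.780 + 3.521q = 137.878 - 1.297q → q* = 24.3043.

q* = 24.304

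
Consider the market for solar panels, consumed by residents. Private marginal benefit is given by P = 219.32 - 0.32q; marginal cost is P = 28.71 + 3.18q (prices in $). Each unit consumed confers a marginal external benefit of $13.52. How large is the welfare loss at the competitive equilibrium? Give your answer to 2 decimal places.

Market equilibrium (private): 28.71 + 3.18q = 219.32 - 0.32q → q_m = 54.4600.
Social marginal benefit = demand + MEB = 232.84 - 0.32q.
Set SMB = MC: 232.84 - 0.32q = 28.71 + 3.18q → q* = 58.3229.
The loss is the area between SMB and MC from q* to q_m; with linear curves that's a triangle of height MEB(q_m).
DWL = ½ × 3.8629 × 13.5200 = 26.1132.

DWL = $26.11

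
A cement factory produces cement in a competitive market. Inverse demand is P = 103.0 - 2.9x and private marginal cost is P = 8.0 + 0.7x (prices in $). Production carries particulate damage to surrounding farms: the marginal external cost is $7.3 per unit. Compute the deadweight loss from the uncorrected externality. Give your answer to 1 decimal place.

Market equilibrium (private): 8.0 + 0.7x = 103.0 - 2.9x → x_m = 26.3889.
Social marginal cost = private MC + MEC = 15.3 + 0.7x.
Set SMC = demand: 15.3 + 0.7x = 103.0 - 2.9x → x* = 24.3611.
The welfare-loss triangle has base |x_m − x*| and height MEC(x_m) (the vertical gap between SMC and demand is zero at x* and MEC at x_m).
DWL = ½ × 2.0278 × 7.3000 = 7.4015.

DWL = $7.4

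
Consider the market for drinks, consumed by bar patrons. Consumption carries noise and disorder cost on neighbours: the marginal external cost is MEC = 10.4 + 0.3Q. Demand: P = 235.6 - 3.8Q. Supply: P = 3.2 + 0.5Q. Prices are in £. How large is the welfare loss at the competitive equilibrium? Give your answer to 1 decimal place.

Market equilibrium (private): 3.2 + 0.5Q = 235.6 - 3.8Q → Q_m = 54.0465.
Social marginal benefit = demand − MEC = 225.2 - 4.1Q.
Set SMB = MC: 225.2 - 4.1Q = 3.2 + 0.5Q → Q* = 48.2609.
The loss is the area between SMB and MC from Q* to Q_m; with linear curves that's a triangle of height MEC(Q_m).
DWL = ½ × 5.7856 × 26.6140 = 76.9890.

DWL = £77.0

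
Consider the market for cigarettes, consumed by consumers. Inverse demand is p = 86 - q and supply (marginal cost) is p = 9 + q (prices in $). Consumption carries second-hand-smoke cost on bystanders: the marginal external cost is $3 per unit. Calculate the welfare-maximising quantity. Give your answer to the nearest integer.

q* = 37

Social marginal benefit = demand − MEC = 83 - q.
Set SMB = MC: 83 - q = 9 + q → q* = 37.0000.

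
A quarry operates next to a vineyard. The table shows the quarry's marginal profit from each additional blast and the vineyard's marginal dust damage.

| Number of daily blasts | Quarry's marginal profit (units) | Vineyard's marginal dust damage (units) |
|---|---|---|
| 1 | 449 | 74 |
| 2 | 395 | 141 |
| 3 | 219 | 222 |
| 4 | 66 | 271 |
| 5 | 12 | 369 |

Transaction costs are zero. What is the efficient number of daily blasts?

2

Bargaining reaches the level where marginal profit last exceeds marginal dust damage.
That holds through level 2 (395 ≥ 141) but not at 3 (219 < 222).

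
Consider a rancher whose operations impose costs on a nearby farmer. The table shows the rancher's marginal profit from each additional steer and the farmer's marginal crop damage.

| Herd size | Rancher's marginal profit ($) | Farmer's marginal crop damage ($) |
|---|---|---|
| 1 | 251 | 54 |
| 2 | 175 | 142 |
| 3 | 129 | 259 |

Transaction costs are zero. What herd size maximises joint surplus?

Bargaining reaches the level where marginal profit last exceeds marginal crop damage.
That holds through level 2 (175 ≥ 142) but not at 3 (129 < 259).

2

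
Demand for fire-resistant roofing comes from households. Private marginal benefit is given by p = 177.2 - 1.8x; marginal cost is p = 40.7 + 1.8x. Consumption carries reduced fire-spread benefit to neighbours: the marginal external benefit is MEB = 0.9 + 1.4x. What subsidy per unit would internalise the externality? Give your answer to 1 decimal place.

Social marginal benefit = demand + MEB = 178.1 - 0.4x.
Set SMB = MC: 178.1 - 0.4x = 40.7 + 1.8x → x* = 62.4545.
The Pigouvian subsidy equals MEB at x*: 0.9 + 1.4×62.4545 = 88.3363.

subsidy = 88.3 per unit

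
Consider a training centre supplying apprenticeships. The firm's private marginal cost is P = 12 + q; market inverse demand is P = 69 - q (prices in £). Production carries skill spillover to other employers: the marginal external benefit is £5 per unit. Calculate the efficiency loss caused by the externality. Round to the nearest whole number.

Market equilibrium (private): 12 + q = 69 - q → q_m = 28.5000.
Social marginal cost = private MC − MEB = 7 + q.
Set SMC = demand: 7 + q = 69 - q → q* = 31.0000.
Height of the DWL triangle at q_m is demand(q_m) − SMC(q_m) = MEB(q_m) = 5.0000.
DWL = ½ × 2.5000 × 5.0000 = 6.2500.

DWL = £6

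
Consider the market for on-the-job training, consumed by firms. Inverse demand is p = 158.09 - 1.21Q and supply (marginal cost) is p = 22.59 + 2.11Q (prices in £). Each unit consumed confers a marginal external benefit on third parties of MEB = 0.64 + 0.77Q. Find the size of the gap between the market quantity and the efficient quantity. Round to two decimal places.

Market equilibrium (private): 22.59 + 2.11Q = 158.09 - 1.21Q → Q_m = 40.8133.
Social marginal benefit = demand + MEB = 158.73 - 0.44Q.
Set SMB = MC: 158.73 - 0.44Q = 22.59 + 2.11Q → Q* = 53.3882.
Gap = |40.8133 − 53.3882| = 12.5749.

12.57 units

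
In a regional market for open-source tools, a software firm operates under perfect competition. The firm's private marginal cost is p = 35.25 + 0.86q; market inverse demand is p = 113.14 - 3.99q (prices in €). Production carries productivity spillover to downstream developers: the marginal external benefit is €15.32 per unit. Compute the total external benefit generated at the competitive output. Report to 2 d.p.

Market equilibrium (private): 35.25 + 0.86q = 113.14 - 3.99q → q_m = 16.0598.
Total external benefit = MEB × q_m = 15.32 × 16.0598 = 246.0361.

€246.04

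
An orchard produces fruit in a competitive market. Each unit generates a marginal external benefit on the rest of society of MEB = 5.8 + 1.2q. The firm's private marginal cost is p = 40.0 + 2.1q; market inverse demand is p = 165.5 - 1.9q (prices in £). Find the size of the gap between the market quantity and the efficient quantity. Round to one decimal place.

15.5 units

Market equilibrium (private): 40.0 + 2.1q = 165.5 - 1.9q → q_m = 31.3750.
Social marginal cost = private MC − MEB = 34.2 + 0.9q.
Set SMC = demand: 34.2 + 0.9q = 165.5 - 1.9q → q* = 46.8929.
Gap = |31.3750 − 46.8929| = 15.5179.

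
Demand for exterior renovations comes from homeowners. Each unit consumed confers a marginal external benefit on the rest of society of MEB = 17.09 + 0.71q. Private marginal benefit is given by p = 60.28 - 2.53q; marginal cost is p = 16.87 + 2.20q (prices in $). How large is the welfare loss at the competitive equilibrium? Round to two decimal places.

DWL = $69.31

Market equilibrium (private): 16.87 + 2.20q = 60.28 - 2.53q → q_m = 9.1776.
Social marginal benefit = demand + MEB = 77.37 - 1.82q.
Set SMB = MC: 77.37 - 1.82q = 16.87 + 2.20q → q* = 15.0498.
Height of the DWL triangle at q_m is SMB(q_m) − MC(q_m) = MEB(q_m) = 23.6061.
DWL = ½ × 5.8722 × 23.6061 = 69.3099.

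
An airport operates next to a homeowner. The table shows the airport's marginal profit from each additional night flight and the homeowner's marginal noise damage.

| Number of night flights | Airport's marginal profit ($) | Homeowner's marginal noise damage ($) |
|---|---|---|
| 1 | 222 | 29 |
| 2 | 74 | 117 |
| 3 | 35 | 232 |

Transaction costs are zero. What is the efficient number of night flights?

1

Bargaining reaches the level where marginal profit last exceeds marginal noise damage.
That holds through level 1 (222 ≥ 29) but not at 2 (74 < 117).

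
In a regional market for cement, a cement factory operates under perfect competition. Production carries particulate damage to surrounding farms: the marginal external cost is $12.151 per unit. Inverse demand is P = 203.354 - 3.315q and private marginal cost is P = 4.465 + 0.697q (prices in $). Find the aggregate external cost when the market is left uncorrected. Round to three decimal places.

$602.368

Market equilibrium (private): 4.465 + 0.697q = 203.354 - 3.315q → q_m = 49.5735.
Total external cost = MEC × q_m = 12.151 × 49.5735 = 602.3676.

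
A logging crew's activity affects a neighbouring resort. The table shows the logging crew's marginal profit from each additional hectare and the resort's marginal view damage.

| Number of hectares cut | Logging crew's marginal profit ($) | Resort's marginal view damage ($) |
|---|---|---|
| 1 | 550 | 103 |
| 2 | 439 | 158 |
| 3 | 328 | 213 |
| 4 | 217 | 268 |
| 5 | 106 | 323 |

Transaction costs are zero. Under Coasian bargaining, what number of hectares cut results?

Bargaining reaches the level where marginal profit last exceeds marginal view damage.
That holds through level 3 (328 ≥ 213) but not at 4 (217 < 268).

3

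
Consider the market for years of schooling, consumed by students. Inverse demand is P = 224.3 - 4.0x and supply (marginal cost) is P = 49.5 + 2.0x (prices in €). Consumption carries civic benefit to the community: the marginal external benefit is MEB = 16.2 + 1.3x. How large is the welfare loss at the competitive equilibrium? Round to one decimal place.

DWL = €311.1

Market equilibrium (private): 49.5 + 2.0x = 224.3 - 4.0x → x_m = 29.1333.
Social marginal benefit = demand + MEB = 240.5 - 2.7x.
Set SMB = MC: 240.5 - 2.7x = 49.5 + 2.0x → x* = 40.6383.
Height of the DWL triangle at x_m is SMB(x_m) − MC(x_m) = MEB(x_m) = 54.0733.
DWL = ½ × 11.5050 × 54.0733 = 311.0567.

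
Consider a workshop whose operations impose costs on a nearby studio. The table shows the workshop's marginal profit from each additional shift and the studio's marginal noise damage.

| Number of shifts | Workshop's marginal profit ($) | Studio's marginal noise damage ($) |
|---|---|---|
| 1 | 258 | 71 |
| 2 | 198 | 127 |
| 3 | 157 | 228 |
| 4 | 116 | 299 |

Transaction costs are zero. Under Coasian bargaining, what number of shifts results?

Bargaining reaches the level where marginal profit last exceeds marginal noise damage.
That holds through level 2 (198 ≥ 127) but not at 3 (157 < 228).

2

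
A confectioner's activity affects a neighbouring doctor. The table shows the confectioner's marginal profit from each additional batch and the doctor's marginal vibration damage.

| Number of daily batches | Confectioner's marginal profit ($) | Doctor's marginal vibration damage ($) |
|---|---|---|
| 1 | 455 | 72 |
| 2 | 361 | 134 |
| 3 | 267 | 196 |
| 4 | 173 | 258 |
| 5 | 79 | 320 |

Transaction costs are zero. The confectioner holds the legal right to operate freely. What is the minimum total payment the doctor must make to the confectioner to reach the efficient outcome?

$252

Left alone the confectioner would choose level 5 (marginal profit stays positive).
Efficient level: k* = 3 (marginal profit ≥ marginal vibration damage through 3).
The doctor must at least cover the confectioner's forgone profit from cutting 5→3: 173 + 79 = 252.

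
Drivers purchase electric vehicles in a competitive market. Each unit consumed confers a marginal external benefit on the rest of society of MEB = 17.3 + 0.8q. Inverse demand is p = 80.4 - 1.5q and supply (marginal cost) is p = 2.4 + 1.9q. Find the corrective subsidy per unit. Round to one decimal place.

Social marginal benefit = demand + MEB = 97.7 - 0.7q.
Set SMB = MC: 97.7 - 0.7q = 2.4 + 1.9q → q* = 36.6538.
The Pigouvian subsidy equals MEB at q*: 17.3 + 0.8×36.6538 = 46.6230.

subsidy = 46.6 per unit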